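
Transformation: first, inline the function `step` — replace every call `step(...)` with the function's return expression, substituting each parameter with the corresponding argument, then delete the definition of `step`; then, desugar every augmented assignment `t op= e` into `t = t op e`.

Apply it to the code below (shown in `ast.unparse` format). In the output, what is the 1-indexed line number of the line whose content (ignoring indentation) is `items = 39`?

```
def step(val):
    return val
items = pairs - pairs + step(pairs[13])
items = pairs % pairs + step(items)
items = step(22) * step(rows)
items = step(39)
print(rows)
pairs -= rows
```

Transformed code:
items = pairs - pairs + pairs[13]
items = pairs % pairs + items
items = 22 * rows
items = 39
print(rows)
pairs = pairs - rows

4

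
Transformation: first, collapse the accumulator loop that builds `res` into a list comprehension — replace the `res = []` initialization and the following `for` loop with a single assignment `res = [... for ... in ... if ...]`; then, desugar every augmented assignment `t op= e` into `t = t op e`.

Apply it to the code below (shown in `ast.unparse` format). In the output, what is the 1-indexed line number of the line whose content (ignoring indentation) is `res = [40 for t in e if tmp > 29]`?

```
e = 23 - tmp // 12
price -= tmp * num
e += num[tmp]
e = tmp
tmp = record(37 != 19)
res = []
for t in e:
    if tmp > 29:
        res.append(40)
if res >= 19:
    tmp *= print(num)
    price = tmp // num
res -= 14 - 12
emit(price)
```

6

Transformed code:
e = 23 - tmp // 12
price = price - tmp * num
e = e + num[tmp]
e = tmp
tmp = record(37 != 19)
res = [40 for t in e if tmp > 29]
if res >= 19:
    tmp = tmp * print(num)
    price = tmp // num
res = res - (14 - 12)
emit(price)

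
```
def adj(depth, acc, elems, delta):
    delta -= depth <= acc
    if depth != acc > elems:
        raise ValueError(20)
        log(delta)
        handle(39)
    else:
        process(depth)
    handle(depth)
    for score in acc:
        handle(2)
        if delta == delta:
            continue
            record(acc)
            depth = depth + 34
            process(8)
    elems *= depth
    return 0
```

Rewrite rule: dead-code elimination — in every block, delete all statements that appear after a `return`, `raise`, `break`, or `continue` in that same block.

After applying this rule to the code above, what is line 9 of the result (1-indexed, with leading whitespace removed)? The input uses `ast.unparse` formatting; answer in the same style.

Transformed code:
def adj(depth, acc, elems, delta):
    delta -= depth <= acc
    if depth != acc > elems:
        raise ValueError(20)
    else:
        process(depth)
    handle(depth)
    for score in acc:
        handle(2)
        if delta == delta:
            continue
    elems *= depth
    return 0

handle(2)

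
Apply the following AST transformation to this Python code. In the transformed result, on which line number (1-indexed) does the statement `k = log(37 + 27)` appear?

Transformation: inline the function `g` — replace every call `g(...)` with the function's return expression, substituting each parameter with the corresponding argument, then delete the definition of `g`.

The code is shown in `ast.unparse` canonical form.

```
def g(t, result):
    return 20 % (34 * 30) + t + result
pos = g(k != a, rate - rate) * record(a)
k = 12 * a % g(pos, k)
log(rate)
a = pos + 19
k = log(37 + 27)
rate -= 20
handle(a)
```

5

Transformed code:
pos = (20 % (34 * 30) + (k != a) + (rate - rate)) * record(a)
k = 12 * a % (20 % (34 * 30) + pos + k)
log(rate)
a = pos + 19
k = log(37 + 27)
rate -= 20
handle(a)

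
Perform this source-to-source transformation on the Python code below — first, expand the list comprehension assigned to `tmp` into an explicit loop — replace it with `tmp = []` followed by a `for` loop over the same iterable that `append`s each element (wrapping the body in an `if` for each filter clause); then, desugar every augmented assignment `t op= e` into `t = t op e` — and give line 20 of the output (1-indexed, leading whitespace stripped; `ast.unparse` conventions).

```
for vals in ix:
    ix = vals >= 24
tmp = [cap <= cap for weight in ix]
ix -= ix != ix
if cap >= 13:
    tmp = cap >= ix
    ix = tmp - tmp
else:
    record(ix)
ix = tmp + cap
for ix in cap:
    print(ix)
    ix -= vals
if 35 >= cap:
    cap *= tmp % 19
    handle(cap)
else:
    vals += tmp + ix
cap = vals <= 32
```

vals = vals + (tmp + ix)

Transformed code:
for vals in ix:
    ix = vals >= 24
tmp = []
for weight in ix:
    tmp.append(cap <= cap)
ix = ix - (ix != ix)
if cap >= 13:
    tmp = cap >= ix
    ix = tmp - tmp
else:
    record(ix)
ix = tmp + cap
for ix in cap:
    print(ix)
    ix = ix - vals
if 35 >= cap:
    cap = cap * (tmp % 19)
    handle(cap)
else:
    vals = vals + (tmp + ix)
cap = vals <= 32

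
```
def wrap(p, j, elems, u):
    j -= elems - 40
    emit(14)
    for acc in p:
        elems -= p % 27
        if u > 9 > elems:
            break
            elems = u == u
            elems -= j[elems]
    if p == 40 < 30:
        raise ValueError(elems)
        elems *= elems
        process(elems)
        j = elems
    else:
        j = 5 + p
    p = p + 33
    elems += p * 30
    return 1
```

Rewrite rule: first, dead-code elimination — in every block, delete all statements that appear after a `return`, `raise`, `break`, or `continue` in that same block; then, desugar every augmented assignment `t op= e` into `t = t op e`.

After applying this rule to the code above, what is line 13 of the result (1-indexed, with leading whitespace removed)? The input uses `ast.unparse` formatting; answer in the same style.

elems = elems + p * 30

Transformed code:
def wrap(p, j, elems, u):
    j = j - (elems - 40)
    emit(14)
    for acc in p:
        elems = elems - p % 27
        if u > 9 > elems:
            break
    if p == 40 < 30:
        raise ValueError(elems)
    else:
        j = 5 + p
    p = p + 33
    elems = elems + p * 30
    return 1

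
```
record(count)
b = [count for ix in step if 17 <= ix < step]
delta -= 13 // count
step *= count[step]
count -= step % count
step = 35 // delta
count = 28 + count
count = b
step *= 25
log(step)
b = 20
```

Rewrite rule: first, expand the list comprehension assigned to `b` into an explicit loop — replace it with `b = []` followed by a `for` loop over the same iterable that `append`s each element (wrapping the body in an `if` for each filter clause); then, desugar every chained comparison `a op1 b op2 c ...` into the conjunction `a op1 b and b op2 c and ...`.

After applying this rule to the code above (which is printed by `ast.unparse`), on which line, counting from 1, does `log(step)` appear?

13

Transformed code:
record(count)
b = []
for ix in step:
    if 17 <= ix and ix < step:
        b.append(count)
delta -= 13 // count
step *= count[step]
count -= step % count
step = 35 // delta
count = 28 + count
count = b
step *= 25
log(step)
b = 20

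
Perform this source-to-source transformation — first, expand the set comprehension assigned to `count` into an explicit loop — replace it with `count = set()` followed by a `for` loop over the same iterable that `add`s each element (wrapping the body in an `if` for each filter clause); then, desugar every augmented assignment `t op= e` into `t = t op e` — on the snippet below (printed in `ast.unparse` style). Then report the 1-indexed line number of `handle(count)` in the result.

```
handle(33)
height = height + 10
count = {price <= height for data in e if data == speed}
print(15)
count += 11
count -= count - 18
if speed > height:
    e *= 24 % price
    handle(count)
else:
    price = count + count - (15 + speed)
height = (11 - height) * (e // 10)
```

Transformed code:
handle(33)
height = height + 10
count = set()
for data in e:
    if data == speed:
        count.add(price <= height)
print(15)
count = count + 11
count = count - (count - 18)
if speed > height:
    e = e * (24 % price)
    handle(count)
else:
    price = count + count - (15 + speed)
height = (11 - height) * (e // 10)

12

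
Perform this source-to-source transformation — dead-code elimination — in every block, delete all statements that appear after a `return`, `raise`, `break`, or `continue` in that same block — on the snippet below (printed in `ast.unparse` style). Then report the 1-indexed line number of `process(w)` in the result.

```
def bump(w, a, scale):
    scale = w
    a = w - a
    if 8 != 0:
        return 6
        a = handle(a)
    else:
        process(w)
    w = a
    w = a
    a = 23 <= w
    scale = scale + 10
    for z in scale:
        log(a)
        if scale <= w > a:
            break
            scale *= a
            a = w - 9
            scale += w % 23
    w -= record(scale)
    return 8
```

7

Transformed code:
def bump(w, a, scale):
    scale = w
    a = w - a
    if 8 != 0:
        return 6
    else:
        process(w)
    w = a
    w = a
    a = 23 <= w
    scale = scale + 10
    for z in scale:
        log(a)
        if scale <= w > a:
            break
    w -= record(scale)
    return 8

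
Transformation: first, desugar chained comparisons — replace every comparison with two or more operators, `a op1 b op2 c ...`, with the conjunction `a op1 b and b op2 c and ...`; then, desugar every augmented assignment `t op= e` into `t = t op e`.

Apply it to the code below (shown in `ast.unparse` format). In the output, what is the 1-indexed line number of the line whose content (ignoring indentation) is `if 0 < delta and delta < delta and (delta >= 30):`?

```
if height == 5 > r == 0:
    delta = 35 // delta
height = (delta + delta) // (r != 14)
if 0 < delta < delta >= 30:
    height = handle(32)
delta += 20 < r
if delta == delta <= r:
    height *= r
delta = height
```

4

Transformed code:
if height == 5 and 5 > r and (r == 0):
    delta = 35 // delta
height = (delta + delta) // (r != 14)
if 0 < delta and delta < delta and (delta >= 30):
    height = handle(32)
delta = delta + (20 < r)
if delta == delta and delta <= r:
    height = height * r
delta = height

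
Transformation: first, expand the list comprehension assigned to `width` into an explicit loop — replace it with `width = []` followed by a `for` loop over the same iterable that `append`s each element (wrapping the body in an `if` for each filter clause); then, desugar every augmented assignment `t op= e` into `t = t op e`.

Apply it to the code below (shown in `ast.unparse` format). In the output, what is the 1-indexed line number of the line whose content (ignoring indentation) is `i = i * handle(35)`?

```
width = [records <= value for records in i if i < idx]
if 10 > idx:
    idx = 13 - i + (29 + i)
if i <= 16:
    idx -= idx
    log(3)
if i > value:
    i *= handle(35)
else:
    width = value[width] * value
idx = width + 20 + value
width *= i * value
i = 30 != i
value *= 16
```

Transformed code:
width = []
for records in i:
    if i < idx:
        width.append(records <= value)
if 10 > idx:
    idx = 13 - i + (29 + i)
if i <= 16:
    idx = idx - idx
    log(3)
if i > value:
    i = i * handle(35)
else:
    width = value[width] * value
idx = width + 20 + value
width = width * (i * value)
i = 30 != i
value = value * 16

11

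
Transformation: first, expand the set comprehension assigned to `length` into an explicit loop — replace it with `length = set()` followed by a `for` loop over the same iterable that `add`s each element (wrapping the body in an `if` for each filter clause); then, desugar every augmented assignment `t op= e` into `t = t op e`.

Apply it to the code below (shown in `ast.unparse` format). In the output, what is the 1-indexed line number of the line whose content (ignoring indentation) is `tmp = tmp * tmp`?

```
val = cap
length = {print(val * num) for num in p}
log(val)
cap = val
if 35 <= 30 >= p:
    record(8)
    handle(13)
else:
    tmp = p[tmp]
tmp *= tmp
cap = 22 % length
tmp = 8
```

12

Transformed code:
val = cap
length = set()
for num in p:
    length.add(print(val * num))
log(val)
cap = val
if 35 <= 30 >= p:
    record(8)
    handle(13)
else:
    tmp = p[tmp]
tmp = tmp * tmp
cap = 22 % length
tmp = 8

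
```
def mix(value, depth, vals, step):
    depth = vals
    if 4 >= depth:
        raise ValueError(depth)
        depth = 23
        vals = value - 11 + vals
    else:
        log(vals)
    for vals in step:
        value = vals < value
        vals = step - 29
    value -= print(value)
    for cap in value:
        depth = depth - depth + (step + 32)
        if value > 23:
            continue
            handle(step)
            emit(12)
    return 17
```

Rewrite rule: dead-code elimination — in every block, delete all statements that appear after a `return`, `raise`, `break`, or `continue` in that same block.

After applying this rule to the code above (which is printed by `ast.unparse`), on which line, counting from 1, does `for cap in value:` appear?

11

Transformed code:
def mix(value, depth, vals, step):
    depth = vals
    if 4 >= depth:
        raise ValueError(depth)
    else:
        log(vals)
    for vals in step:
        value = vals < value
        vals = step - 29
    value -= print(value)
    for cap in value:
        depth = depth - depth + (step + 32)
        if value > 23:
            continue
    return 17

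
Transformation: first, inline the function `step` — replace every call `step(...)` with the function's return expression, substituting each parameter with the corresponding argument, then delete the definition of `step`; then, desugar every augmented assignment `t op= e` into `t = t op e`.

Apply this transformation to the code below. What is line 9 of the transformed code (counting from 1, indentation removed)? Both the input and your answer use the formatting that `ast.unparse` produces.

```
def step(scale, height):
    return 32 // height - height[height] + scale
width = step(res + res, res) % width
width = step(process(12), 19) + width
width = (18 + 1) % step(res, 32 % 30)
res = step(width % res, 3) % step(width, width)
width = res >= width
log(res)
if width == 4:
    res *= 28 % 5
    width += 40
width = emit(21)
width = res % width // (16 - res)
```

Transformed code:
width = (32 // res - res[res] + (res + res)) % width
width = 32 // 19 - 19[19] + process(12) + width
width = (18 + 1) % (32 // (32 % 30) - (32 % 30)[32 % 30] + res)
res = (32 // 3 - 3[3] + width % res) % (32 // width - width[width] + width)
width = res >= width
log(res)
if width == 4:
    res = res * (28 % 5)
    width = width + 40
width = emit(21)
width = res % width // (16 - res)

width = width + 40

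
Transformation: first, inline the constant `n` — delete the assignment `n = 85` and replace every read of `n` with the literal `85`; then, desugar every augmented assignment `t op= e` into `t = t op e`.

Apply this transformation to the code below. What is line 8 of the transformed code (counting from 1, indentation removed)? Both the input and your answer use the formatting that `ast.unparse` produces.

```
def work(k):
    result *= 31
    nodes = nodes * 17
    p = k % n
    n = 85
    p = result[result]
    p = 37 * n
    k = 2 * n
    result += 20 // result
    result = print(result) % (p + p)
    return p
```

result = result + 20 // result

Transformed code:
def work(k):
    result = result * 31
    nodes = nodes * 17
    p = k % 85
    p = result[result]
    p = 37 * 85
    k = 2 * 85
    result = result + 20 // result
    result = print(result) % (p + p)
    return p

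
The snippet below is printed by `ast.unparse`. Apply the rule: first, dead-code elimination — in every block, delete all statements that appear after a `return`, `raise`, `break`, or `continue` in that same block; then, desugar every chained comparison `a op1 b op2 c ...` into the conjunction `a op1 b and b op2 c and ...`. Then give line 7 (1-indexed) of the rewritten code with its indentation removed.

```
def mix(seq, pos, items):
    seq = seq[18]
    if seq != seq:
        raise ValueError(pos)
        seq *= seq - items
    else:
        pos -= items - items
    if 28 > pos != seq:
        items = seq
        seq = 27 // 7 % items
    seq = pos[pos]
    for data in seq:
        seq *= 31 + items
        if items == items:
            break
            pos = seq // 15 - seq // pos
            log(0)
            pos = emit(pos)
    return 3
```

Transformed code:
def mix(seq, pos, items):
    seq = seq[18]
    if seq != seq:
        raise ValueError(pos)
    else:
        pos -= items - items
    if 28 > pos and pos != seq:
        items = seq
        seq = 27 // 7 % items
    seq = pos[pos]
    for data in seq:
        seq *= 31 + items
        if items == items:
            break
    return 3

if 28 > pos and pos != seq:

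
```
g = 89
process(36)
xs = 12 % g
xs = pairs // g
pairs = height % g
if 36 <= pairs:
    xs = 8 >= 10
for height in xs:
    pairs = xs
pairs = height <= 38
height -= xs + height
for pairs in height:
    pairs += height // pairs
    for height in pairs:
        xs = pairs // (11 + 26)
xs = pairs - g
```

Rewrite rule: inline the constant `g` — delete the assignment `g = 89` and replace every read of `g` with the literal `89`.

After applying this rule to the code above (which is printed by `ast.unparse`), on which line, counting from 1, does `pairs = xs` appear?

8

Transformed code:
process(36)
xs = 12 % 89
xs = pairs // 89
pairs = height % 89
if 36 <= pairs:
    xs = 8 >= 10
for height in xs:
    pairs = xs
pairs = height <= 38
height -= xs + height
for pairs in height:
    pairs += height // pairs
    for height in pairs:
        xs = pairs // (11 + 26)
xs = pairs - 89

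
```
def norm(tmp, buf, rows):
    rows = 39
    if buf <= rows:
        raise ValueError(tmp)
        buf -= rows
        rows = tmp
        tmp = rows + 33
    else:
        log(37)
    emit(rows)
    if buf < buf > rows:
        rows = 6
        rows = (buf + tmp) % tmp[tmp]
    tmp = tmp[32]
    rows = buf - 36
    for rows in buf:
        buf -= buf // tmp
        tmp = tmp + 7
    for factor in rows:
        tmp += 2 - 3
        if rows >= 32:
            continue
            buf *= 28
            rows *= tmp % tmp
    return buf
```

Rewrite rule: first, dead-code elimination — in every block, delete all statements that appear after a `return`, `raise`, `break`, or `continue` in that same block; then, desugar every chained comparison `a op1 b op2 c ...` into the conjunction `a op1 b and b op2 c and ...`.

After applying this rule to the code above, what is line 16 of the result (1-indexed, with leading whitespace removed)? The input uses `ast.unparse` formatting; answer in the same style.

for factor in rows:

Transformed code:
def norm(tmp, buf, rows):
    rows = 39
    if buf <= rows:
        raise ValueError(tmp)
    else:
        log(37)
    emit(rows)
    if buf < buf and buf > rows:
        rows = 6
        rows = (buf + tmp) % tmp[tmp]
    tmp = tmp[32]
    rows = buf - 36
    for rows in buf:
        buf -= buf // tmp
        tmp = tmp + 7
    for factor in rows:
        tmp += 2 - 3
        if rows >= 32:
            continue
    return buf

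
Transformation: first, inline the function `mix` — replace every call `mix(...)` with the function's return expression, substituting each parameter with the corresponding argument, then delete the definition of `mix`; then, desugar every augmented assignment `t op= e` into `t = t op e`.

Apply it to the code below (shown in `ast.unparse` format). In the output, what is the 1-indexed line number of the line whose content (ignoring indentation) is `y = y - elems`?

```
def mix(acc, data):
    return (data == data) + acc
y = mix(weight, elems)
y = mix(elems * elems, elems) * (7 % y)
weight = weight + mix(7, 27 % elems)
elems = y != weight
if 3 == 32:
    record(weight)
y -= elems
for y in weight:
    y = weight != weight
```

Transformed code:
y = (elems == elems) + weight
y = ((elems == elems) + elems * elems) * (7 % y)
weight = weight + ((27 % elems == 27 % elems) + 7)
elems = y != weight
if 3 == 32:
    record(weight)
y = y - elems
for y in weight:
    y = weight != weight

7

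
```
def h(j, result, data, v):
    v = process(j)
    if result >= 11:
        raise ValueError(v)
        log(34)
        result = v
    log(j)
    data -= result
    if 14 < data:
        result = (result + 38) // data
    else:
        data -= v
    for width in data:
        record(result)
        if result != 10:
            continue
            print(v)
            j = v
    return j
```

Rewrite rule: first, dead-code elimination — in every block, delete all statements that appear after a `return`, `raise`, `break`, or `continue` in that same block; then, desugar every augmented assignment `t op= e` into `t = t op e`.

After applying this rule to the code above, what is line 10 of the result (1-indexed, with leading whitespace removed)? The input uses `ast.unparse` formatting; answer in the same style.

Transformed code:
def h(j, result, data, v):
    v = process(j)
    if result >= 11:
        raise ValueError(v)
    log(j)
    data = data - result
    if 14 < data:
        result = (result + 38) // data
    else:
        data = data - v
    for width in data:
        record(result)
        if result != 10:
            continue
    return j

data = data - v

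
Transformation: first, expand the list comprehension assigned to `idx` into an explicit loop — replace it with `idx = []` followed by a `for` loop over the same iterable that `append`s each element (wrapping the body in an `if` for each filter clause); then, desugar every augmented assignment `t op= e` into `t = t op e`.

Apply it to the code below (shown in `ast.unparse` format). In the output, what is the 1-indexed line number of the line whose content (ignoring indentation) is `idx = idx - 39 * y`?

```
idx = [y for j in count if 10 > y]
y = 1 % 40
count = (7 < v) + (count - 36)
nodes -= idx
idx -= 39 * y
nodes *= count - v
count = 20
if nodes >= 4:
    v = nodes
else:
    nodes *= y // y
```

Transformed code:
idx = []
for j in count:
    if 10 > y:
        idx.append(y)
y = 1 % 40
count = (7 < v) + (count - 36)
nodes = nodes - idx
idx = idx - 39 * y
nodes = nodes * (count - v)
count = 20
if nodes >= 4:
    v = nodes
else:
    nodes = nodes * (y // y)

8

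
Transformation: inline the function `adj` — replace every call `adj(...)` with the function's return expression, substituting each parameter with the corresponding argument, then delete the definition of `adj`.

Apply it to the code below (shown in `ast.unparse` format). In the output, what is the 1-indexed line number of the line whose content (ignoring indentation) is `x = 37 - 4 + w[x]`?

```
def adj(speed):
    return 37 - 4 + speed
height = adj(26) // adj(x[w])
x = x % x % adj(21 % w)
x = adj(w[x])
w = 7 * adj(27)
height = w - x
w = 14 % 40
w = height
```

Transformed code:
height = (37 - 4 + 26) // (37 - 4 + x[w])
x = x % x % (37 - 4 + 21 % w)
x = 37 - 4 + w[x]
w = 7 * (37 - 4 + 27)
height = w - x
w = 14 % 40
w = height

3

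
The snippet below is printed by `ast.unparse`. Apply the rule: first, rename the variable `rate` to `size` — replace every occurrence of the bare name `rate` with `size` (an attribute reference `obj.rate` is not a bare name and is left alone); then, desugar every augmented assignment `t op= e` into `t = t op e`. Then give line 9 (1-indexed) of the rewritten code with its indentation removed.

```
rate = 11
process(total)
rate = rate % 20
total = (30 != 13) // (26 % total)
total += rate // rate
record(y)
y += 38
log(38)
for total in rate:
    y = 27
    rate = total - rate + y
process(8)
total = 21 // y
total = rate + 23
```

Transformed code:
size = 11
process(total)
size = size % 20
total = (30 != 13) // (26 % total)
total = total + size // size
record(y)
y = y + 38
log(38)
for total in size:
    y = 27
    size = total - size + y
process(8)
total = 21 // y
total = size + 23

for total in size:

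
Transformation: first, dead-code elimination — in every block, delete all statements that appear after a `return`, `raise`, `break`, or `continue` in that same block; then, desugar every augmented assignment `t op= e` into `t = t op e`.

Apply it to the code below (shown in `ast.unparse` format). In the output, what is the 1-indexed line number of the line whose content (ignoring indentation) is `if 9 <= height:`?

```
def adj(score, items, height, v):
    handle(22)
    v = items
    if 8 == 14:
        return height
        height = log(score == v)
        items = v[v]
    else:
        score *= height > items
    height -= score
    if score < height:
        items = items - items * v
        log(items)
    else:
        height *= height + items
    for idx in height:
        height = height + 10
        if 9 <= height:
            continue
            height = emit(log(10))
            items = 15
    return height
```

16

Transformed code:
def adj(score, items, height, v):
    handle(22)
    v = items
    if 8 == 14:
        return height
    else:
        score = score * (height > items)
    height = height - score
    if score < height:
        items = items - items * v
        log(items)
    else:
        height = height * (height + items)
    for idx in height:
        height = height + 10
        if 9 <= height:
            continue
    return height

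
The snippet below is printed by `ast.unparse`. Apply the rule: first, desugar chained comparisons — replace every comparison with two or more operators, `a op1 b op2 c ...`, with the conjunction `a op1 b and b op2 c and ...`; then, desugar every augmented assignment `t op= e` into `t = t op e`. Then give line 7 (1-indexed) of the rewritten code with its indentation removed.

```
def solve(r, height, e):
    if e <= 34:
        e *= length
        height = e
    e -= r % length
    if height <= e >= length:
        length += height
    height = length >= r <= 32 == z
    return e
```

length = length + height

Transformed code:
def solve(r, height, e):
    if e <= 34:
        e = e * length
        height = e
    e = e - r % length
    if height <= e and e >= length:
        length = length + height
    height = length >= r and r <= 32 and (32 == z)
    return e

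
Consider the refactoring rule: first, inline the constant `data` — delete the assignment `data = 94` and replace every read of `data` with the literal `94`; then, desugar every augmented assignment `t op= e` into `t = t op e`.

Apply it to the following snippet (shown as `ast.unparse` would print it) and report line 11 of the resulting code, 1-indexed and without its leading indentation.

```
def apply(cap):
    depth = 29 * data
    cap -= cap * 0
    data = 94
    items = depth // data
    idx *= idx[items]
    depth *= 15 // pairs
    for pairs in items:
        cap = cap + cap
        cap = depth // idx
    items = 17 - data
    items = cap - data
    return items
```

items = cap - 94

Transformed code:
def apply(cap):
    depth = 29 * 94
    cap = cap - cap * 0
    items = depth // 94
    idx = idx * idx[items]
    depth = depth * (15 // pairs)
    for pairs in items:
        cap = cap + cap
        cap = depth // idx
    items = 17 - 94
    items = cap - 94
    return items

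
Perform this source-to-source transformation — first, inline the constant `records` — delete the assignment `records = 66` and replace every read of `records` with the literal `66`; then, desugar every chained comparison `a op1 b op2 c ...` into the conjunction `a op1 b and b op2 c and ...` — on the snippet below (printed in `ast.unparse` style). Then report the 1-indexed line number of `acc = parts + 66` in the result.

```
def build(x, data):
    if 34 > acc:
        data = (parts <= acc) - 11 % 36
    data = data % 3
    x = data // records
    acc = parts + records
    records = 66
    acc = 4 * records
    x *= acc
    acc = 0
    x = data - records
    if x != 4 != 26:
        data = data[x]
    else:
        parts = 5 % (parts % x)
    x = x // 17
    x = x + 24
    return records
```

Transformed code:
def build(x, data):
    if 34 > acc:
        data = (parts <= acc) - 11 % 36
    data = data % 3
    x = data // 66
    acc = parts + 66
    acc = 4 * 66
    x *= acc
    acc = 0
    x = data - 66
    if x != 4 and 4 != 26:
        data = data[x]
    else:
        parts = 5 % (parts % x)
    x = x // 17
    x = x + 24
    return 66

6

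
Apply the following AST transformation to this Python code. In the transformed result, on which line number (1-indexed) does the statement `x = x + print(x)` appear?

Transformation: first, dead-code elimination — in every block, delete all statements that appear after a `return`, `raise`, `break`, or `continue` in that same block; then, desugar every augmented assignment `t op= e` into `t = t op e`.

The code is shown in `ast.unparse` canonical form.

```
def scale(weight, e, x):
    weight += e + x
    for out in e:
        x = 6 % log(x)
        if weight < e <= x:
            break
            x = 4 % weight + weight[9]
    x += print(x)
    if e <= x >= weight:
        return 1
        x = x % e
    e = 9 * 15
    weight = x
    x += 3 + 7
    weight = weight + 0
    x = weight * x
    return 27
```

7

Transformed code:
def scale(weight, e, x):
    weight = weight + (e + x)
    for out in e:
        x = 6 % log(x)
        if weight < e <= x:
            break
    x = x + print(x)
    if e <= x >= weight:
        return 1
    e = 9 * 15
    weight = x
    x = x + (3 + 7)
    weight = weight + 0
    x = weight * x
    return 27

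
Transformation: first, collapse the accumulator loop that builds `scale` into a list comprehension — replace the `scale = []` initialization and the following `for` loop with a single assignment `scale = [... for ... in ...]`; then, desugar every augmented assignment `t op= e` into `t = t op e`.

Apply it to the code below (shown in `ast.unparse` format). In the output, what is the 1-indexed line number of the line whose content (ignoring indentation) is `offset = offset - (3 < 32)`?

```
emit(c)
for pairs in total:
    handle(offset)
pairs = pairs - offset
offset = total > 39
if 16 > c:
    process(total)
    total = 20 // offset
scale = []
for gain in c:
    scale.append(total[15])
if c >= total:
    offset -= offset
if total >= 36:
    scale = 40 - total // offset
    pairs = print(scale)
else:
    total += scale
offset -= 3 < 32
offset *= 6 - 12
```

Transformed code:
emit(c)
for pairs in total:
    handle(offset)
pairs = pairs - offset
offset = total > 39
if 16 > c:
    process(total)
    total = 20 // offset
scale = [total[15] for gain in c]
if c >= total:
    offset = offset - offset
if total >= 36:
    scale = 40 - total // offset
    pairs = print(scale)
else:
    total = total + scale
offset = offset - (3 < 32)
offset = offset * (6 - 12)

17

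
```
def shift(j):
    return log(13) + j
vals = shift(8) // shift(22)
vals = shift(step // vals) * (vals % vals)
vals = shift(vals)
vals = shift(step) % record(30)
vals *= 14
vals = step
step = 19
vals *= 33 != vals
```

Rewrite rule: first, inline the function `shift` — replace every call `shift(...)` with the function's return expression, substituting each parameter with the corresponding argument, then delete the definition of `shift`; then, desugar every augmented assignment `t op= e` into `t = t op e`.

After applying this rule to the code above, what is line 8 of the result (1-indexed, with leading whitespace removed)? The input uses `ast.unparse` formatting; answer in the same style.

vals = vals * (33 != vals)

Transformed code:
vals = (log(13) + 8) // (log(13) + 22)
vals = (log(13) + step // vals) * (vals % vals)
vals = log(13) + vals
vals = (log(13) + step) % record(30)
vals = vals * 14
vals = step
step = 19
vals = vals * (33 != vals)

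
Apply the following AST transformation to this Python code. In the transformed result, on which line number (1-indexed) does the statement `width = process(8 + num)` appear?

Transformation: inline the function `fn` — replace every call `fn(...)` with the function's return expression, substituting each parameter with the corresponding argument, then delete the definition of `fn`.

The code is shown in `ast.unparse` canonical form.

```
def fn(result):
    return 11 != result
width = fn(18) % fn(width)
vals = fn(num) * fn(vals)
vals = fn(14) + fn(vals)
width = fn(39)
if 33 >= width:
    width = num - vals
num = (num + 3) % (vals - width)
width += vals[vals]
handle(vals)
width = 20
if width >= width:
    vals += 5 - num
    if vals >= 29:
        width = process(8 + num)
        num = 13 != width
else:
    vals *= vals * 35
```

14

Transformed code:
width = (11 != 18) % (11 != width)
vals = (11 != num) * (11 != vals)
vals = (11 != 14) + (11 != vals)
width = 11 != 39
if 33 >= width:
    width = num - vals
num = (num + 3) % (vals - width)
width += vals[vals]
handle(vals)
width = 20
if width >= width:
    vals += 5 - num
    if vals >= 29:
        width = process(8 + num)
        num = 13 != width
else:
    vals *= vals * 35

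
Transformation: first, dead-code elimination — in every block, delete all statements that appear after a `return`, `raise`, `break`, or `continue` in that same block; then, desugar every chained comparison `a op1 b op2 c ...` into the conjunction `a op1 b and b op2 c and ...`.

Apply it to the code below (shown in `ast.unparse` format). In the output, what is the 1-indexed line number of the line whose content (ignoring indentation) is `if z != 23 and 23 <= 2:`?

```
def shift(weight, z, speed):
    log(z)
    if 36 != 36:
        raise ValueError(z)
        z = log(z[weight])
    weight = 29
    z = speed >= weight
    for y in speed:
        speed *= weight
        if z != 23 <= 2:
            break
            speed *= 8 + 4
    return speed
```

9

Transformed code:
def shift(weight, z, speed):
    log(z)
    if 36 != 36:
        raise ValueError(z)
    weight = 29
    z = speed >= weight
    for y in speed:
        speed *= weight
        if z != 23 and 23 <= 2:
            break
    return speed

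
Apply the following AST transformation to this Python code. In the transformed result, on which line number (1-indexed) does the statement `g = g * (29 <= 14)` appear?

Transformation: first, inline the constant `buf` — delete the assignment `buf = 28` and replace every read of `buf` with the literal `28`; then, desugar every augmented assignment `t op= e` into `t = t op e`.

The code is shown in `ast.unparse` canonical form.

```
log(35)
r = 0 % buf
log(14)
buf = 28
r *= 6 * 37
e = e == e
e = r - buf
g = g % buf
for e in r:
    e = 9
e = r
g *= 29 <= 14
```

11

Transformed code:
log(35)
r = 0 % 28
log(14)
r = r * (6 * 37)
e = e == e
e = r - 28
g = g % 28
for e in r:
    e = 9
e = r
g = g * (29 <= 14)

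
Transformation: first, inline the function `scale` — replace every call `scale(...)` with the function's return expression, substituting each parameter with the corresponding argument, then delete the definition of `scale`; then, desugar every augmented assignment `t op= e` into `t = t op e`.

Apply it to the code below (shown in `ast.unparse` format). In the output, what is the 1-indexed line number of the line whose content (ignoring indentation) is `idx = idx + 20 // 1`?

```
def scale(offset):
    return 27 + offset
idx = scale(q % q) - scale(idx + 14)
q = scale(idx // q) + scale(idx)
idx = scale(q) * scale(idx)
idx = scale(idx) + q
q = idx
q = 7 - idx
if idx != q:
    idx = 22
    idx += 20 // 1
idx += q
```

9

Transformed code:
idx = 27 + q % q - (27 + (idx + 14))
q = 27 + idx // q + (27 + idx)
idx = (27 + q) * (27 + idx)
idx = 27 + idx + q
q = idx
q = 7 - idx
if idx != q:
    idx = 22
    idx = idx + 20 // 1
idx = idx + q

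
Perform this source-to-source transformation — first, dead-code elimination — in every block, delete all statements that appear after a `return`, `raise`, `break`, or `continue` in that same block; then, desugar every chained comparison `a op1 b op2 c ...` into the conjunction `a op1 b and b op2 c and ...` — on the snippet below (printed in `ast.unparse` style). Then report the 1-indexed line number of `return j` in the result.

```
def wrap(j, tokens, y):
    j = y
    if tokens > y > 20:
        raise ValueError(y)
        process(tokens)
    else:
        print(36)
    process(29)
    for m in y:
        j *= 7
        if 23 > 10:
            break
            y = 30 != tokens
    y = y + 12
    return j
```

Transformed code:
def wrap(j, tokens, y):
    j = y
    if tokens > y and y > 20:
        raise ValueError(y)
    else:
        print(36)
    process(29)
    for m in y:
        j *= 7
        if 23 > 10:
            break
    y = y + 12
    return j

13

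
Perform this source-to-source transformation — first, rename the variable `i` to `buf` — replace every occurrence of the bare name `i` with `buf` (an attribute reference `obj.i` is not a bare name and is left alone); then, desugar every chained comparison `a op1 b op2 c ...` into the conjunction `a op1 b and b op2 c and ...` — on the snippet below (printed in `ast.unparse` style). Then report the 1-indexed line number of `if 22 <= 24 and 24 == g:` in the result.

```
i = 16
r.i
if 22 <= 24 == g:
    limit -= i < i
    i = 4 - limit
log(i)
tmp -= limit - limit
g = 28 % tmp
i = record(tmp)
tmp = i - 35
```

Transformed code:
buf = 16
r.i
if 22 <= 24 and 24 == g:
    limit -= buf < buf
    buf = 4 - limit
log(buf)
tmp -= limit - limit
g = 28 % tmp
buf = record(tmp)
tmp = buf - 35

3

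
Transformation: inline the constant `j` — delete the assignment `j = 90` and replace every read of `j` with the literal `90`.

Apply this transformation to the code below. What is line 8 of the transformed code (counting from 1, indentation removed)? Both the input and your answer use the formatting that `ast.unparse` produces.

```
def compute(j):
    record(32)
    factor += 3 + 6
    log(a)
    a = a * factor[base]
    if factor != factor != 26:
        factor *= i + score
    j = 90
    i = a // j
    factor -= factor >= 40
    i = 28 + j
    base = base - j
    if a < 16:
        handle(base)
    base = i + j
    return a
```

i = a // 90

Transformed code:
def compute(j):
    record(32)
    factor += 3 + 6
    log(a)
    a = a * factor[base]
    if factor != factor != 26:
        factor *= i + score
    i = a // 90
    factor -= factor >= 40
    i = 28 + 90
    base = base - 90
    if a < 16:
        handle(base)
    base = i + 90
    return a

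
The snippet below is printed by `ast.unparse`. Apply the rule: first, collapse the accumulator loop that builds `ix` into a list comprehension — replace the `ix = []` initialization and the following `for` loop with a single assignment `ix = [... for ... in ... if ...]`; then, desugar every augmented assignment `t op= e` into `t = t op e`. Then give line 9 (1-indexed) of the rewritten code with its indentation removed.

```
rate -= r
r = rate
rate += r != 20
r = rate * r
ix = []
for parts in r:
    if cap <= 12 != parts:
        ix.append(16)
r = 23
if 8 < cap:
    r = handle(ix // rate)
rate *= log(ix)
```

rate = rate * log(ix)

Transformed code:
rate = rate - r
r = rate
rate = rate + (r != 20)
r = rate * r
ix = [16 for parts in r if cap <= 12 != parts]
r = 23
if 8 < cap:
    r = handle(ix // rate)
rate = rate * log(ix)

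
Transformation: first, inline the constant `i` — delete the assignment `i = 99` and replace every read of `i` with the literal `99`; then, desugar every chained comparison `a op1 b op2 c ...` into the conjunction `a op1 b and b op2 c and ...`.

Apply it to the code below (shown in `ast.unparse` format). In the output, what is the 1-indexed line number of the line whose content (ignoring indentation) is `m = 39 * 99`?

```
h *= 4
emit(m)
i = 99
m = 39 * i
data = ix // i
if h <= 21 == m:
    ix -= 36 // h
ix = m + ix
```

3

Transformed code:
h *= 4
emit(m)
m = 39 * 99
data = ix // 99
if h <= 21 and 21 == m:
    ix -= 36 // h
ix = m + ix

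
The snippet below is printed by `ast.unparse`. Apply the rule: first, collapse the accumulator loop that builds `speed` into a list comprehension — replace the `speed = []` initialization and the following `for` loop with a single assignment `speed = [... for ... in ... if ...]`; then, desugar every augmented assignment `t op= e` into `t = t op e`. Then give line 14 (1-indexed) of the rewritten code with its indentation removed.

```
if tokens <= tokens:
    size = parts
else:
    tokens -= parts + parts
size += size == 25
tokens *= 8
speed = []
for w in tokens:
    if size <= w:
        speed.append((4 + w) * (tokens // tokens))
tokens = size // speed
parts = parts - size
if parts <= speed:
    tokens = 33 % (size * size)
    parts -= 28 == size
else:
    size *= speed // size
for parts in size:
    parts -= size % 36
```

Transformed code:
if tokens <= tokens:
    size = parts
else:
    tokens = tokens - (parts + parts)
size = size + (size == 25)
tokens = tokens * 8
speed = [(4 + w) * (tokens // tokens) for w in tokens if size <= w]
tokens = size // speed
parts = parts - size
if parts <= speed:
    tokens = 33 % (size * size)
    parts = parts - (28 == size)
else:
    size = size * (speed // size)
for parts in size:
    parts = parts - size % 36

size = size * (speed // size)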